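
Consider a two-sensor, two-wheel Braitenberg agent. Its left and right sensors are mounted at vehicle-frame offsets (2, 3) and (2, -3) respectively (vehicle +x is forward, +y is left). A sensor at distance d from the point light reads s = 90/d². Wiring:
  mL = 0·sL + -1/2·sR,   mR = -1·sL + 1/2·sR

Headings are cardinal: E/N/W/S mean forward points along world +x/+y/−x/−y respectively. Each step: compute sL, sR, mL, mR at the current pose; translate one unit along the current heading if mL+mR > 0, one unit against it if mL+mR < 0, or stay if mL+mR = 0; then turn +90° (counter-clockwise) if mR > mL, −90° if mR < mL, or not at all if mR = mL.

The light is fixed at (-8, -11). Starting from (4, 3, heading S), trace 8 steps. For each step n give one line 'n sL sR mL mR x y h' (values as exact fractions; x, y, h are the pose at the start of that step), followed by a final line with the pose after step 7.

n=0: pose=(4,3,S); sL=10/41, sR=2/5; mL=-1/5, mR=-9/205; mL+mR=-10/41 → advance -1; mR−mL=32/205 → turn +1·90°
n=1: pose=(4,4,E); sL=9/52, sR=9/34; mL=-9/68, mR=-9/221; mL+mR=-9/52 → advance -1; mR−mL=81/884 → turn +1·90°
n=2: pose=(3,4,N); sL=90/353, sR=18/97; mL=-9/97, mR=-5553/34241; mL+mR=-90/353 → advance -1; mR−mL=-2376/34241 → turn -1·90°
n=3: pose=(3,3,E); sL=45/229, sR=9/29; mL=-9/58, mR=-549/13282; mL+mR=-45/229 → advance -1; mR−mL=756/6641 → turn +1·90°
n=4: pose=(2,3,N); sL=18/61, sR=18/85; mL=-9/85, mR=-981/5185; mL+mR=-18/61 → advance -1; mR−mL=-432/5185 → turn -1·90°
n=5: pose=(2,2,E); sL=9/40, sR=45/122; mL=-45/244, mR=-99/2440; mL+mR=-9/40 → advance -1; mR−mL=351/2440 → turn +1·90°
n=6: pose=(1,2,N); sL=10/29, sR=10/41; mL=-5/41, mR=-265/1189; mL+mR=-10/29 → advance -1; mR−mL=-120/1189 → turn -1·90°
n=7: pose=(1,1,E); sL=45/173, sR=45/101; mL=-45/202, mR=-1305/34946; mL+mR=-45/173 → advance -1; mR−mL=3240/17473 → turn +1·90°

0 10/41 2/5 -1/5 -9/205 4 3 S
1 9/52 9/34 -9/68 -9/221 4 4 E
2 90/353 18/97 -9/97 -5553/34241 3 4 N
3 45/229 9/29 -9/58 -549/13282 3 3 E
4 18/61 18/85 -9/85 -981/5185 2 3 N
5 9/40 45/122 -45/244 -99/2440 2 2 E
6 10/29 10/41 -5/41 -265/1189 1 2 N
7 45/173 45/101 -45/202 -1305/34946 1 1 E
final 0 1 N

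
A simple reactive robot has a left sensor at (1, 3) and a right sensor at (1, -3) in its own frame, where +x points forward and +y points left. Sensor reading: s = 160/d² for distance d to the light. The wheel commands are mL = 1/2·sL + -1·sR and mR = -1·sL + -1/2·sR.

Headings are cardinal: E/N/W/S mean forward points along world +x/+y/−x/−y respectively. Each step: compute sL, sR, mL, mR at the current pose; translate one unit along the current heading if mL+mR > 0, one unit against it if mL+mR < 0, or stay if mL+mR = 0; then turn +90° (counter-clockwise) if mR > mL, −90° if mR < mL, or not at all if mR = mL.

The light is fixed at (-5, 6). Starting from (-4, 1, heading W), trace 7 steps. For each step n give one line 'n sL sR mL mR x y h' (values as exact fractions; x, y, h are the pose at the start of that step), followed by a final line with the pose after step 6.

n=0: pose=(-4,1,W); sL=5/2, sR=40; mL=-155/4, mR=-45/2; mL+mR=-245/4 → advance -1; mR−mL=65/4 → turn +1·90°
n=1: pose=(-3,1,S); sL=160/61, sR=160/37; mL=-6800/2257, mR=-10800/2257; mL+mR=-17600/2257 → advance -1; mR−mL=-4000/2257 → turn -1·90°
n=2: pose=(-3,2,W); sL=16/5, sR=80; mL=-392/5, mR=-216/5; mL+mR=-608/5 → advance -1; mR−mL=176/5 → turn +1·90°
n=3: pose=(-2,2,S); sL=160/61, sR=32/5; mL=-1552/305, mR=-1776/305; mL+mR=-3328/305 → advance -1; mR−mL=-224/305 → turn -1·90°
n=4: pose=(-2,3,W); sL=4, sR=40; mL=-38, mR=-24; mL+mR=-62 → advance -1; mR−mL=14 → turn +1·90°
n=5: pose=(-1,3,S); sL=32/13, sR=160/17; mL=-1808/221, mR=-1584/221; mL+mR=-3392/221 → advance -1; mR−mL=224/221 → turn +1·90°
n=6: pose=(-1,4,E); sL=80/13, sR=16/5; mL=-8/65, mR=-504/65; mL+mR=-512/65 → advance -1; mR−mL=-496/65 → turn -1·90°

0 5/2 40 -155/4 -45/2 -4 1 W
1 160/61 160/37 -6800/2257 -10800/2257 -3 1 S
2 16/5 80 -392/5 -216/5 -3 2 W
3 160/61 32/5 -1552/305 -1776/305 -2 2 S
4 4 40 -38 -24 -2 3 W
5 32/13 160/17 -1808/221 -1584/221 -1 3 S
6 80/13 16/5 -8/65 -504/65 -1 4 E
final -2 4 S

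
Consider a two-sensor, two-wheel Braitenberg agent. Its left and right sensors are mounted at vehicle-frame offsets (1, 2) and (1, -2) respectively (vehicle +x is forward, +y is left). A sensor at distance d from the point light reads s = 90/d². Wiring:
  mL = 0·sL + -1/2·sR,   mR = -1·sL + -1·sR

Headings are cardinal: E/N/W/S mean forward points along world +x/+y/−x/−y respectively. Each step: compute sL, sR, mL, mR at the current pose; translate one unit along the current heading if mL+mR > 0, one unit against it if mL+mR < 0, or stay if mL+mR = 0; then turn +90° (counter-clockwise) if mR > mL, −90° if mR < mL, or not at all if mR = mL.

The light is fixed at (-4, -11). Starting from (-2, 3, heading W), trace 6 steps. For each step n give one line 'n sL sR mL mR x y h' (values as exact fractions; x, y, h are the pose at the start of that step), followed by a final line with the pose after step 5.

n=0: pose=(-2,3,W); sL=18/29, sR=90/257; mL=-45/257, mR=-7236/7453; mL+mR=-8541/7453 → advance -1; mR−mL=-5931/7453 → turn -1·90°
n=1: pose=(-1,3,N); sL=45/113, sR=9/25; mL=-9/50, mR=-2142/2825; mL+mR=-5301/5650 → advance -1; mR−mL=-3267/5650 → turn -1·90°
n=2: pose=(-1,2,E); sL=90/241, sR=90/137; mL=-45/137, mR=-34020/33017; mL+mR=-44865/33017 → advance -1; mR−mL=-23175/33017 → turn -1·90°
n=3: pose=(-2,2,S); sL=9/16, sR=5/8; mL=-5/16, mR=-19/16; mL+mR=-3/2 → advance -1; mR−mL=-7/8 → turn -1·90°
n=4: pose=(-2,3,W); sL=18/29, sR=90/257; mL=-45/257, mR=-7236/7453; mL+mR=-8541/7453 → advance -1; mR−mL=-5931/7453 → turn -1·90°
n=5: pose=(-1,3,N); sL=45/113, sR=9/25; mL=-9/50, mR=-2142/2825; mL+mR=-5301/5650 → advance -1; mR−mL=-3267/5650 → turn -1·90°

0 18/29 90/257 -45/257 -7236/7453 -2 3 W
1 45/113 9/25 -9/50 -2142/2825 -1 3 N
2 90/241 90/137 -45/137 -34020/33017 -1 2 E
3 9/16 5/8 -5/16 -19/16 -2 2 S
4 18/29 90/257 -45/257 -7236/7453 -2 3 W
5 45/113 9/25 -9/50 -2142/2825 -1 3 N
final -1 2 E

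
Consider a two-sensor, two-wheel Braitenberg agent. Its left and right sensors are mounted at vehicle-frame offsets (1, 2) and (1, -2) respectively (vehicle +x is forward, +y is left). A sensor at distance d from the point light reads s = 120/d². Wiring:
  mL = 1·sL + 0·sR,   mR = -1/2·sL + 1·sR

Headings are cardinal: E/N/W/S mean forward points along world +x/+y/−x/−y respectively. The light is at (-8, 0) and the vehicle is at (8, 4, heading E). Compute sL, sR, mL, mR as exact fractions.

left sensor world pos  = (9, 6); dL² = 325
right sensor world pos = (9, 2); dR² = 293
sL = 120/325 = 24/65
sR = 120/293 = 120/293
mL = 1·sL + 0·sR = 24/65
mR = -1/2·sL + 1·sR = 4284/19045

24/65 120/293 24/65 4284/19045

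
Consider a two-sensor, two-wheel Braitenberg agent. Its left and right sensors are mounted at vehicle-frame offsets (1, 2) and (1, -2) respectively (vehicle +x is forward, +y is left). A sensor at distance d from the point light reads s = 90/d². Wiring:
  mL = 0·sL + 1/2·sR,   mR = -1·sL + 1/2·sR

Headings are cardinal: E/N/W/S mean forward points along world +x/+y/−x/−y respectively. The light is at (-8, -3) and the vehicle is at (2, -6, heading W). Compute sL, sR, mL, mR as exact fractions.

left sensor world pos  = (1, -8); dL² = 106
right sensor world pos = (1, -4); dR² = 82
sL = 90/106 = 45/53
sR = 90/82 = 45/41
mL = 0·sL + 1/2·sR = 45/82
mR = -1·sL + 1/2·sR = -1305/4346

45/53 45/41 45/82 -1305/4346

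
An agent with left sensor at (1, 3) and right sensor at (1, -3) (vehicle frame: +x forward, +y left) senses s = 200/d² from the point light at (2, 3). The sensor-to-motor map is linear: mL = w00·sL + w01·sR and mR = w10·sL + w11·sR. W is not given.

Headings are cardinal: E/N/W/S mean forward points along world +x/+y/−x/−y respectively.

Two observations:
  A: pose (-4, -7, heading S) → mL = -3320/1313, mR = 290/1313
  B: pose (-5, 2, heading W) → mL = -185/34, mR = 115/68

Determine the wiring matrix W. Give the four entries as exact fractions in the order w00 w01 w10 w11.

-1 -1 -1/2 1

obs A: pose=(-4,-7,S) → sL=20/13, sR=100/101, mL=-3320/1313, mR=290/1313
obs B: pose=(-5,2,W) → sL=5/2, sR=50/17, mL=-185/34, mR=115/68
sensor matrix S = [[20/13, 100/101], [5/2, 50/17]]; det S = 45750/22321
solve [mL_A; mL_B] = S·[w00; w01] and [mR_A; mR_B] = S·[w10; w11]:
  w00 = -1, w01 = -1, w10 = -1/2, w11 = 1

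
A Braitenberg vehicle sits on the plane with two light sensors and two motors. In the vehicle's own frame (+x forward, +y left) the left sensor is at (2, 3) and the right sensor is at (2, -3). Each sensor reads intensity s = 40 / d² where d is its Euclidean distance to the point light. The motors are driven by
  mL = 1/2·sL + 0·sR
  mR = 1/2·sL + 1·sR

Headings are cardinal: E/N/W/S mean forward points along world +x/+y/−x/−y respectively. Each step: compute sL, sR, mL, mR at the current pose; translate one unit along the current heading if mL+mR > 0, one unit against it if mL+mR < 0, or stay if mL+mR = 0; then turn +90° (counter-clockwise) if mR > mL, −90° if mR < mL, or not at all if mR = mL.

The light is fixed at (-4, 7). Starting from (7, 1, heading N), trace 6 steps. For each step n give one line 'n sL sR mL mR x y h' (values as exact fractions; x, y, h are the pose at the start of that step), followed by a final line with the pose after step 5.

0 1/2 10/53 1/4 93/212 7 1 N
1 8/29 8/17 4/29 300/493 7 2 W
2 20/109 20/49 10/109 2670/5341 6 2 S
3 40/153 8/45 20/153 236/765 6 1 E
4 1/2 10/53 1/4 93/212 7 1 N
5 8/29 8/17 4/29 300/493 7 2 W
final 6 2 S

n=0: pose=(7,1,N); sL=1/2, sR=10/53; mL=1/4, mR=93/212; mL+mR=73/106 → advance +1; mR−mL=10/53 → turn +1·90°
n=1: pose=(7,2,W); sL=8/29, sR=8/17; mL=4/29, mR=300/493; mL+mR=368/493 → advance +1; mR−mL=8/17 → turn +1·90°
n=2: pose=(6,2,S); sL=20/109, sR=20/49; mL=10/109, mR=2670/5341; mL+mR=3160/5341 → advance +1; mR−mL=20/49 → turn +1·90°
n=3: pose=(6,1,E); sL=40/153, sR=8/45; mL=20/153, mR=236/765; mL+mR=112/255 → advance +1; mR−mL=8/45 → turn +1·90°
n=4: pose=(7,1,N); sL=1/2, sR=10/53; mL=1/4, mR=93/212; mL+mR=73/106 → advance +1; mR−mL=10/53 → turn +1·90°
n=5: pose=(7,2,W); sL=8/29, sR=8/17; mL=4/29, mR=300/493; mL+mR=368/493 → advance +1; mR−mL=8/17 → turn +1·90°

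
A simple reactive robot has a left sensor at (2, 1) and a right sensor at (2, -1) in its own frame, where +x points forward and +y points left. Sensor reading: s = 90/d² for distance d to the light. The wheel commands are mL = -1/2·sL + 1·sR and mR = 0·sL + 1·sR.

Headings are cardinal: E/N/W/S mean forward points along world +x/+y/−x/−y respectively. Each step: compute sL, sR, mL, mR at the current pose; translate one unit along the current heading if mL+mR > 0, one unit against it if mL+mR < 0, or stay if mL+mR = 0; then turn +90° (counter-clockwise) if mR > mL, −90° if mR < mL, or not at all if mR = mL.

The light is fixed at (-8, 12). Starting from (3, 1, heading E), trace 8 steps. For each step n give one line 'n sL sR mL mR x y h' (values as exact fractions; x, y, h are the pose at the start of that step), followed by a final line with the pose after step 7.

n=0: pose=(3,1,E); sL=90/269, sR=90/313; mL=10125/84197, mR=90/313; mL+mR=34335/84197 → advance +1; mR−mL=45/269 → turn +1·90°
n=1: pose=(4,1,N); sL=45/101, sR=9/25; mL=693/5050, mR=9/25; mL+mR=2511/5050 → advance +1; mR−mL=45/202 → turn +1·90°
n=2: pose=(4,2,W); sL=90/221, sR=90/181; mL=11745/40001, mR=90/181; mL+mR=31635/40001 → advance +1; mR−mL=45/221 → turn +1·90°
n=3: pose=(3,2,S); sL=5/16, sR=45/122; mL=415/1952, mR=45/122; mL+mR=1135/1952 → advance +1; mR−mL=5/32 → turn +1·90°
n=4: pose=(3,1,E); sL=90/269, sR=90/313; mL=10125/84197, mR=90/313; mL+mR=34335/84197 → advance +1; mR−mL=45/269 → turn +1·90°
n=5: pose=(4,1,N); sL=45/101, sR=9/25; mL=693/5050, mR=9/25; mL+mR=2511/5050 → advance +1; mR−mL=45/202 → turn +1·90°
n=6: pose=(4,2,W); sL=90/221, sR=90/181; mL=11745/40001, mR=90/181; mL+mR=31635/40001 → advance +1; mR−mL=45/221 → turn +1·90°
n=7: pose=(3,2,S); sL=5/16, sR=45/122; mL=415/1952, mR=45/122; mL+mR=1135/1952 → advance +1; mR−mL=5/32 → turn +1·90°

0 90/269 90/313 10125/84197 90/313 3 1 E
1 45/101 9/25 693/5050 9/25 4 1 N
2 90/221 90/181 11745/40001 90/181 4 2 W
3 5/16 45/122 415/1952 45/122 3 2 S
4 90/269 90/313 10125/84197 90/313 3 1 E
5 45/101 9/25 693/5050 9/25 4 1 N
6 90/221 90/181 11745/40001 90/181 4 2 W
7 5/16 45/122 415/1952 45/122 3 2 S
final 3 1 E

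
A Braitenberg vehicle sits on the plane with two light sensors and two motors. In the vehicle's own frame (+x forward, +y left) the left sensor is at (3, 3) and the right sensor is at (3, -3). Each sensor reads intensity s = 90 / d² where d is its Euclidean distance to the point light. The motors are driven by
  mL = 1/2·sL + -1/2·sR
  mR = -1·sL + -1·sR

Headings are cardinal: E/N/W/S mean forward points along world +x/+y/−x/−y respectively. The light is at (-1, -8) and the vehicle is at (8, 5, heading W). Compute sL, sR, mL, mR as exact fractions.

45/68 45/146 1755/9928 -4815/4964

left sensor world pos  = (5, 2); dL² = 136
right sensor world pos = (5, 8); dR² = 292
sL = 90/136 = 45/68
sR = 90/292 = 45/146
mL = 1/2·sL + -1/2·sR = 1755/9928
mR = -1·sL + -1·sR = -4815/4964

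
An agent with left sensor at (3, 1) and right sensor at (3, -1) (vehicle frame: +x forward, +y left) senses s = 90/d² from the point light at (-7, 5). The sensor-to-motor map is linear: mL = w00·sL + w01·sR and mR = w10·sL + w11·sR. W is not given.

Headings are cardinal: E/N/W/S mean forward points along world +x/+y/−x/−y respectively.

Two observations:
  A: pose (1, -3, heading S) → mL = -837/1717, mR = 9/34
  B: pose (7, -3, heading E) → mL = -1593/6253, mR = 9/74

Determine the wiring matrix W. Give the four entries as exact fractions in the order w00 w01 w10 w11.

obs A: pose=(1,-3,S) → sL=45/101, sR=9/17, mL=-837/1717, mR=9/34
obs B: pose=(7,-3,E) → sL=45/169, sR=9/37, mL=-1593/6253, mR=9/74
sensor matrix S = [[45/101, 9/17], [45/169, 9/37]]; det S = -349920/10736401
solve [mL_A; mL_B] = S·[w00; w01] and [mR_A; mR_B] = S·[w10; w11]:
  w00 = -1/2, w01 = -1/2, w10 = 0, w11 = 1/2

-1/2 -1/2 0 1/2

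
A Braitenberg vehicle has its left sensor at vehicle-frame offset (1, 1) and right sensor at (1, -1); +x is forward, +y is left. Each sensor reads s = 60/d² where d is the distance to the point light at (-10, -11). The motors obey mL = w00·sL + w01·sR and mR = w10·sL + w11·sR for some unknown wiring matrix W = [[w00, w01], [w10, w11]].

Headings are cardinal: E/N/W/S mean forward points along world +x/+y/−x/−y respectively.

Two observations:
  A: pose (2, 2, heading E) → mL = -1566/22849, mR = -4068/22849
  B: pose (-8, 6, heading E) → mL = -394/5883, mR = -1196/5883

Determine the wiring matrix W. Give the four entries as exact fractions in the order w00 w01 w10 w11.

obs A: pose=(2,2,E) → sL=12/73, sR=60/313, mL=-1566/22849, mR=-4068/22849
obs B: pose=(-8,6,E) → sL=20/111, sR=12/53, mL=-394/5883, mR=-1196/5883
sensor matrix S = [[12/73, 60/313], [20/111, 12/53]]; det S = 120064/44806889
solve [mL_A; mL_B] = S·[w00; w01] and [mR_A; mR_B] = S·[w10; w11]:
  w00 = -1, w01 = 1/2, w10 = -1/2, w11 = -1/2

-1 1/2 -1/2 -1/2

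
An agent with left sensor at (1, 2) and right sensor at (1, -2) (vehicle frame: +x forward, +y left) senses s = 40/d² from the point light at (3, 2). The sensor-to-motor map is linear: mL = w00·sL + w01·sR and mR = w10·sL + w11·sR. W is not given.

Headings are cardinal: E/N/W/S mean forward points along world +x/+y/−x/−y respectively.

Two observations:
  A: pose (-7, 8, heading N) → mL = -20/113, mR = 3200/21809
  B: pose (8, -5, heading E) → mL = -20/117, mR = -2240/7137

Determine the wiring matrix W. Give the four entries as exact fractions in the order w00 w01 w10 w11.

obs A: pose=(-7,8,N) → sL=40/193, sR=40/113, mL=-20/113, mR=3200/21809
obs B: pose=(8,-5,E) → sL=40/61, sR=40/117, mL=-20/117, mR=-2240/7137
sensor matrix S = [[40/193, 40/113], [40/61, 40/117]]; det S = -25100800/155650833
solve [mL_A; mL_B] = S·[w00; w01] and [mR_A; mR_B] = S·[w10; w11]:
  w00 = 0, w01 = -1/2, w10 = -1, w11 = 1

0 -1/2 -1 1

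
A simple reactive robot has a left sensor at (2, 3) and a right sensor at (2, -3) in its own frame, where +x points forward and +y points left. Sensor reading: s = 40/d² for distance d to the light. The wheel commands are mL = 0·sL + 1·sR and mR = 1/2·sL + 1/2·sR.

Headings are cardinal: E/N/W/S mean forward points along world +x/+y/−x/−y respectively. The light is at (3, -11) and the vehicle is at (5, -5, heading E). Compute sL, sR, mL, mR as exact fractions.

left sensor world pos  = (7, -2); dL² = 97
right sensor world pos = (7, -8); dR² = 25
sL = 40/97 = 40/97
sR = 40/25 = 8/5
mL = 0·sL + 1·sR = 8/5
mR = 1/2·sL + 1/2·sR = 488/485

40/97 8/5 8/5 488/485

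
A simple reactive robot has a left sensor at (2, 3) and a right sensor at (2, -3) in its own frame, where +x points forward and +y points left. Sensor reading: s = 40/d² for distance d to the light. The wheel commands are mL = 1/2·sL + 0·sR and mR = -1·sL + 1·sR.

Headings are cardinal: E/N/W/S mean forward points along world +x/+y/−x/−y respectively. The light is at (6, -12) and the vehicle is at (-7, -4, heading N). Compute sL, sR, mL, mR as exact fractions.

left sensor world pos  = (-10, -2); dL² = 356
right sensor world pos = (-4, -2); dR² = 200
sL = 40/356 = 10/89
sR = 40/200 = 1/5
mL = 1/2·sL + 0·sR = 5/89
mR = -1·sL + 1·sR = 39/445

10/89 1/5 5/89 39/445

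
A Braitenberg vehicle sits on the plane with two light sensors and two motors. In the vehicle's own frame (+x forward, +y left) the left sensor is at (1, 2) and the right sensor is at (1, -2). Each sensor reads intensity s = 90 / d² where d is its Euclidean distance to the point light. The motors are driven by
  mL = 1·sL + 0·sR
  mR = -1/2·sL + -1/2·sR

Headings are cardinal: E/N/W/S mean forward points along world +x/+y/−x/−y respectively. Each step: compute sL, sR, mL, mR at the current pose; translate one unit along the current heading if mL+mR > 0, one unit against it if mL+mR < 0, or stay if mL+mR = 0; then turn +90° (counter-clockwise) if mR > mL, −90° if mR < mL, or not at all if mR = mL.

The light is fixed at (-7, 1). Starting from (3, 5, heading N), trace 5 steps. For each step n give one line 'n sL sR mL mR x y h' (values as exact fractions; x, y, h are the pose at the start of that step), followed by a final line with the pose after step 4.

n=0: pose=(3,5,N); sL=90/89, sR=90/169; mL=90/89, mR=-11610/15041; mL+mR=3600/15041 → advance +1; mR−mL=-26820/15041 → turn -1·90°
n=1: pose=(3,6,E); sL=9/17, sR=9/13; mL=9/17, mR=-135/221; mL+mR=-18/221 → advance -1; mR−mL=-252/221 → turn -1·90°
n=2: pose=(2,6,S); sL=90/137, sR=18/13; mL=90/137, mR=-1818/1781; mL+mR=-648/1781 → advance -1; mR−mL=-2988/1781 → turn -1·90°
n=3: pose=(2,7,W); sL=9/8, sR=45/64; mL=9/8, mR=-117/128; mL+mR=27/128 → advance +1; mR−mL=-261/128 → turn -1·90°
n=4: pose=(1,7,N); sL=18/17, sR=90/149; mL=18/17, mR=-2106/2533; mL+mR=576/2533 → advance +1; mR−mL=-4788/2533 → turn -1·90°

0 90/89 90/169 90/89 -11610/15041 3 5 N
1 9/17 9/13 9/17 -135/221 3 6 E
2 90/137 18/13 90/137 -1818/1781 2 6 S
3 9/8 45/64 9/8 -117/128 2 7 W
4 18/17 90/149 18/17 -2106/2533 1 7 N
final 1 8 E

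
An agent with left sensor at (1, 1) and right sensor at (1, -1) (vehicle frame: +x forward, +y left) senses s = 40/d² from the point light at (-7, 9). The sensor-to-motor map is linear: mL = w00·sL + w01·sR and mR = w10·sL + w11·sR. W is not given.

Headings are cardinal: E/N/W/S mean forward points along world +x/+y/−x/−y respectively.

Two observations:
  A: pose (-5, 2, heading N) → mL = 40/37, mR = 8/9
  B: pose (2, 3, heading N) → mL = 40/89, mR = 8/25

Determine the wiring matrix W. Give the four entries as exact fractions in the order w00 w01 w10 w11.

1 0 0 1

obs A: pose=(-5,2,N) → sL=40/37, sR=8/9, mL=40/37, mR=8/9
obs B: pose=(2,3,N) → sL=40/89, sR=8/25, mL=40/89, mR=8/25
sensor matrix S = [[40/37, 8/9], [40/89, 8/25]]; det S = -7936/148185
solve [mL_A; mL_B] = S·[w00; w01] and [mR_A; mR_B] = S·[w10; w11]:
  w00 = 1, w01 = 0, w10 = 0, w11 = 1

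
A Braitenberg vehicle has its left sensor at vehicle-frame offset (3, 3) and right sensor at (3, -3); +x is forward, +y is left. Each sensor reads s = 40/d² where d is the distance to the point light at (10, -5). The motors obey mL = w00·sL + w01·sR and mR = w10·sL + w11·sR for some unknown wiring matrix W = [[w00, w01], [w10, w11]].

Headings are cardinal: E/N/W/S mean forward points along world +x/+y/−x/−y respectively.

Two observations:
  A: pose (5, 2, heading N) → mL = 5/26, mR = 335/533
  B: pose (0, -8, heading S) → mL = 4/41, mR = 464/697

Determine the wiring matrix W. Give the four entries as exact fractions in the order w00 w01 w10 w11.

0 1/2 1 1

obs A: pose=(5,2,N) → sL=10/41, sR=5/13, mL=5/26, mR=335/533
obs B: pose=(0,-8,S) → sL=8/17, sR=8/41, mL=4/41, mR=464/697
sensor matrix S = [[10/41, 5/13], [8/17, 8/41]]; det S = -49560/371501
solve [mL_A; mL_B] = S·[w00; w01] and [mR_A; mR_B] = S·[w10; w11]:
  w00 = 0, w01 = 1/2, w10 = 1, w11 = 1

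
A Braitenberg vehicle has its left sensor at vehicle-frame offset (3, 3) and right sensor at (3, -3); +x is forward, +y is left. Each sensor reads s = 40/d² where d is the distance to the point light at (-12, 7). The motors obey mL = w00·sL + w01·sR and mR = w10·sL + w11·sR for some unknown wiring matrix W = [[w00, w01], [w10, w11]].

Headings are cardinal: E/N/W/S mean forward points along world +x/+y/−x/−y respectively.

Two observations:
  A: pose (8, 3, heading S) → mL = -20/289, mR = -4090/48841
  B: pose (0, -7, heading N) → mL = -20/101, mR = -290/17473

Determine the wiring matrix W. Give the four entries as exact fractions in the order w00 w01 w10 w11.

obs A: pose=(8,3,S) → sL=20/289, sR=20/169, mL=-20/289, mR=-4090/48841
obs B: pose=(0,-7,N) → sL=20/101, sR=20/173, mL=-20/101, mR=-290/17473
sensor matrix S = [[20/289, 20/169], [20/101, 20/173]]; det S = -13171200/853398793
solve [mL_A; mL_B] = S·[w00; w01] and [mR_A; mR_B] = S·[w10; w11]:
  w00 = -1, w01 = 0, w10 = 1/2, w11 = -1

-1 0 1/2 -1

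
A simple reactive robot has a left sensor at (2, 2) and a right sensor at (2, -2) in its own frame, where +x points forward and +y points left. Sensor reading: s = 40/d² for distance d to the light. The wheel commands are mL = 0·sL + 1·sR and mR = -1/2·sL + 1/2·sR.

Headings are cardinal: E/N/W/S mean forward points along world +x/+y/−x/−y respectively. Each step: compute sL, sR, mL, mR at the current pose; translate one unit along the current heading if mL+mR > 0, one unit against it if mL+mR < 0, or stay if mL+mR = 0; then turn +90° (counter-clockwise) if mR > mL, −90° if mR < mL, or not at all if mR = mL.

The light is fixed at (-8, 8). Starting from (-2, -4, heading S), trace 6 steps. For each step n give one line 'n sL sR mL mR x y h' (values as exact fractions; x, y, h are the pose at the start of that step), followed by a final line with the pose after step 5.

n=0: pose=(-2,-4,S); sL=2/13, sR=10/53; mL=10/53, mR=12/689; mL+mR=142/689 → advance +1; mR−mL=-118/689 → turn -1·90°
n=1: pose=(-2,-5,W); sL=40/241, sR=40/137; mL=40/137, mR=2080/33017; mL+mR=11720/33017 → advance +1; mR−mL=-7560/33017 → turn -1·90°
n=2: pose=(-3,-5,N); sL=4/13, sR=4/17; mL=4/17, mR=-8/221; mL+mR=44/221 → advance +1; mR−mL=-60/221 → turn -1·90°
n=3: pose=(-3,-4,E); sL=40/149, sR=8/49; mL=8/49, mR=-384/7301; mL+mR=808/7301 → advance +1; mR−mL=-1576/7301 → turn -1·90°
n=4: pose=(-2,-4,S); sL=2/13, sR=10/53; mL=10/53, mR=12/689; mL+mR=142/689 → advance +1; mR−mL=-118/689 → turn -1·90°
n=5: pose=(-2,-5,W); sL=40/241, sR=40/137; mL=40/137, mR=2080/33017; mL+mR=11720/33017 → advance +1; mR−mL=-7560/33017 → turn -1·90°

0 2/13 10/53 10/53 12/689 -2 -4 S
1 40/241 40/137 40/137 2080/33017 -2 -5 W
2 4/13 4/17 4/17 -8/221 -3 -5 N
3 40/149 8/49 8/49 -384/7301 -3 -4 E
4 2/13 10/53 10/53 12/689 -2 -4 S
5 40/241 40/137 40/137 2080/33017 -2 -5 W
final -3 -5 N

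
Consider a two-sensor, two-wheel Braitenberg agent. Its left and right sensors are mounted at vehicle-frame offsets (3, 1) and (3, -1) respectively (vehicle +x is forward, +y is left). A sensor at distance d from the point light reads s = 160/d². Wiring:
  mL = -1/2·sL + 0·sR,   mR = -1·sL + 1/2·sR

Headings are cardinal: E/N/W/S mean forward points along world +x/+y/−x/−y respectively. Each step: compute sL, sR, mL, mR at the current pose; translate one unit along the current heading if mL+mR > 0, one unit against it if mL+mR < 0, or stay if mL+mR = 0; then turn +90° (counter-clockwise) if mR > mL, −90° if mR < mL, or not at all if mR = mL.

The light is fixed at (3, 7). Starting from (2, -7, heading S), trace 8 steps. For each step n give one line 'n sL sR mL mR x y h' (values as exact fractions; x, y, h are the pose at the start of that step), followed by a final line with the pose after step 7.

0 160/289 160/293 -80/289 -23760/84677 2 -7 S
1 40/53 1 -20/53 -27/106 2 -6 W
2 160/257 160/257 -80/257 -80/257 3 -6 S
3 80/113 80/113 -40/113 -40/113 3 -5 S
4 160/197 160/197 -80/197 -80/197 3 -4 S
5 16/17 16/17 -8/17 -8/17 3 -3 S
6 32/29 32/29 -16/29 -16/29 3 -2 S
7 80/61 80/61 -40/61 -40/61 3 -1 S
final 3 0 S

n=0: pose=(2,-7,S); sL=160/289, sR=160/293; mL=-80/289, mR=-23760/84677; mL+mR=-47200/84677 → advance -1; mR−mL=-320/84677 → turn -1·90°
n=1: pose=(2,-6,W); sL=40/53, sR=1; mL=-20/53, mR=-27/106; mL+mR=-67/106 → advance -1; mR−mL=13/106 → turn +1·90°
n=2: pose=(3,-6,S); sL=160/257, sR=160/257; mL=-80/257, mR=-80/257; mL+mR=-160/257 → advance -1; mR−mL=0 → turn +0·90°
n=3: pose=(3,-5,S); sL=80/113, sR=80/113; mL=-40/113, mR=-40/113; mL+mR=-80/113 → advance -1; mR−mL=0 → turn +0·90°
n=4: pose=(3,-4,S); sL=160/197, sR=160/197; mL=-80/197, mR=-80/197; mL+mR=-160/197 → advance -1; mR−mL=0 → turn +0·90°
n=5: pose=(3,-3,S); sL=16/17, sR=16/17; mL=-8/17, mR=-8/17; mL+mR=-16/17 → advance -1; mR−mL=0 → turn +0·90°
n=6: pose=(3,-2,S); sL=32/29, sR=32/29; mL=-16/29, mR=-16/29; mL+mR=-32/29 → advance -1; mR−mL=0 → turn +0·90°
n=7: pose=(3,-1,S); sL=80/61, sR=80/61; mL=-40/61, mR=-40/61; mL+mR=-80/61 → advance -1; mR−mL=0 → turn +0·90°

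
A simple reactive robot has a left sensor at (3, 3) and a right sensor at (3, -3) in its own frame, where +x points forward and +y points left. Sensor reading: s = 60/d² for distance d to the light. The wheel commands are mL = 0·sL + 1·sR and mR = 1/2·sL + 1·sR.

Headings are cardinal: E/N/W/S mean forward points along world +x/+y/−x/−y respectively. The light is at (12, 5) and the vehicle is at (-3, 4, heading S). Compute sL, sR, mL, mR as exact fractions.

3/8 3/17 3/17 99/272

left sensor world pos  = (0, 1); dL² = 160
right sensor world pos = (-6, 1); dR² = 340
sL = 60/160 = 3/8
sR = 60/340 = 3/17
mL = 0·sL + 1·sR = 3/17
mR = 1/2·sL + 1·sR = 99/272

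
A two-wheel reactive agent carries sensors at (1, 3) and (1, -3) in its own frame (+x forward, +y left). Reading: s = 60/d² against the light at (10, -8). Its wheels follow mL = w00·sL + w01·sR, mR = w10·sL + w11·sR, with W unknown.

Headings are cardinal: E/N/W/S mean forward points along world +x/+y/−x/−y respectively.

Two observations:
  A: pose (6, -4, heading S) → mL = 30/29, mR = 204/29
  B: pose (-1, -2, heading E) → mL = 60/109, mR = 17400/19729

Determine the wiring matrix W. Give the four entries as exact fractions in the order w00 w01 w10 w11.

0 1 1 1

obs A: pose=(6,-4,S) → sL=6, sR=30/29, mL=30/29, mR=204/29
obs B: pose=(-1,-2,E) → sL=60/181, sR=60/109, mL=60/109, mR=17400/19729
sensor matrix S = [[6, 30/29], [60/181, 60/109]]; det S = 1693440/572141
solve [mL_A; mL_B] = S·[w00; w01] and [mR_A; mR_B] = S·[w10; w11]:
  w00 = 0, w01 = 1, w10 = 1, w11 = 1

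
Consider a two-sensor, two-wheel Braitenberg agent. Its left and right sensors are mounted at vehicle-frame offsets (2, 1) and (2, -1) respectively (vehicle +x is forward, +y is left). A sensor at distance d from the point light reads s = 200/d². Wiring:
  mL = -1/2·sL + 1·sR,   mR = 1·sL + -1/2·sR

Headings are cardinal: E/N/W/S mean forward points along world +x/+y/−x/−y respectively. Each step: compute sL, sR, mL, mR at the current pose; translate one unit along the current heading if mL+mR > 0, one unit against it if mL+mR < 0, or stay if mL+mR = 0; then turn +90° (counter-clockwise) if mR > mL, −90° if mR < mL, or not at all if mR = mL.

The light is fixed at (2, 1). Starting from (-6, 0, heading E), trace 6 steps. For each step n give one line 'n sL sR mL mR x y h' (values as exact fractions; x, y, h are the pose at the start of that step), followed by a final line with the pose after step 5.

n=0: pose=(-6,0,E); sL=50/9, sR=5; mL=20/9, mR=55/18; mL+mR=95/18 → advance +1; mR−mL=5/6 → turn +1·90°
n=1: pose=(-5,0,N); sL=40/13, sR=200/37; mL=1860/481, mR=180/481; mL+mR=2040/481 → advance +1; mR−mL=-1680/481 → turn -1·90°
n=2: pose=(-5,1,E); sL=100/13, sR=100/13; mL=50/13, mR=50/13; mL+mR=100/13 → advance +1; mR−mL=0 → turn +0·90°
n=3: pose=(-4,1,E); sL=200/17, sR=200/17; mL=100/17, mR=100/17; mL+mR=200/17 → advance +1; mR−mL=0 → turn +0·90°
n=4: pose=(-3,1,E); sL=20, sR=20; mL=10, mR=10; mL+mR=20 → advance +1; mR−mL=0 → turn +0·90°
n=5: pose=(-2,1,E); sL=40, sR=40; mL=20, mR=20; mL+mR=40 → advance +1; mR−mL=0 → turn +0·90°

0 50/9 5 20/9 55/18 -6 0 E
1 40/13 200/37 1860/481 180/481 -5 0 N
2 100/13 100/13 50/13 50/13 -5 1 E
3 200/17 200/17 100/17 100/17 -4 1 E
4 20 20 10 10 -3 1 E
5 40 40 20 20 -2 1 E
final -1 1 E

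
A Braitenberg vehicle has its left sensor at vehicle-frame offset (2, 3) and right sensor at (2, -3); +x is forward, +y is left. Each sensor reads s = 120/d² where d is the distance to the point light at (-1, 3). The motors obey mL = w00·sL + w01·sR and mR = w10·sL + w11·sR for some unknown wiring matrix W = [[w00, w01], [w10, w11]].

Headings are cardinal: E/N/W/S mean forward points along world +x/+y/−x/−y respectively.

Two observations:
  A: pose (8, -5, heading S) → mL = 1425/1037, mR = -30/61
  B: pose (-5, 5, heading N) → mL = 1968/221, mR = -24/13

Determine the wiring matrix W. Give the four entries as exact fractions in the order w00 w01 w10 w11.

1 1 -1 0

obs A: pose=(8,-5,S) → sL=30/61, sR=15/17, mL=1425/1037, mR=-30/61
obs B: pose=(-5,5,N) → sL=24/13, sR=120/17, mL=1968/221, mR=-24/13
sensor matrix S = [[30/61, 15/17], [24/13, 120/17]]; det S = 24840/13481
solve [mL_A; mL_B] = S·[w00; w01] and [mR_A; mR_B] = S·[w10; w11]:
  w00 = 1, w01 = 1, w10 = -1, w11 = 0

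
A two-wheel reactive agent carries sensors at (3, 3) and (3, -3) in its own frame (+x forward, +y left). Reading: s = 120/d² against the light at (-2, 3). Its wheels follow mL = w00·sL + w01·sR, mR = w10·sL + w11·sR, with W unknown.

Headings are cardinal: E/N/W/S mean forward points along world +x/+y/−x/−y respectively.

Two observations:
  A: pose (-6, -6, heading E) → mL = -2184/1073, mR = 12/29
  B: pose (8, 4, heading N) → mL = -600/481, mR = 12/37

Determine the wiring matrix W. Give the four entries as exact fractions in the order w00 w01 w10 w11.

obs A: pose=(-6,-6,E) → sL=120/37, sR=24/29, mL=-2184/1073, mR=12/29
obs B: pose=(8,4,N) → sL=24/13, sR=24/37, mL=-600/481, mR=12/37
sensor matrix S = [[120/37, 24/29], [24/13, 24/37]]; det S = 297216/516113
solve [mL_A; mL_B] = S·[w00; w01] and [mR_A; mR_B] = S·[w10; w11]:
  w00 = -1/2, w01 = -1/2, w10 = 0, w11 = 1/2

-1/2 -1/2 0 1/2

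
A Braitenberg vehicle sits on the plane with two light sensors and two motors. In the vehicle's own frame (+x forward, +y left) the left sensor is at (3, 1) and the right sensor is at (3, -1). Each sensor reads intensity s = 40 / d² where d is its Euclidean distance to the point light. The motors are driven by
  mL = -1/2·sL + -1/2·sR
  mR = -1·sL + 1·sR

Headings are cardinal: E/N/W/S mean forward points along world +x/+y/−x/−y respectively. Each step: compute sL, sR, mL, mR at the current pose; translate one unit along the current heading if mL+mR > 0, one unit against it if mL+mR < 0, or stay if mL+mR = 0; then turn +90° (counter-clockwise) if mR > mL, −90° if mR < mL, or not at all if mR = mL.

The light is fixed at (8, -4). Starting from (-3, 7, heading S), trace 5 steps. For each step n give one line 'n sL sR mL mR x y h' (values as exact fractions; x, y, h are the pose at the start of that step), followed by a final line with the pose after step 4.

0 10/41 5/26 -465/2132 -55/1066 -3 7 S
1 40/233 8/37 -1672/8621 384/8621 -3 8 E
2 20/197 20/173 -3700/34081 480/34081 -4 8 N
3 8/65 40/369 -2776/23985 -352/23985 -4 7 W
4 10/41 5/26 -465/2132 -55/1066 -3 7 S
final -3 8 E

n=0: pose=(-3,7,S); sL=10/41, sR=5/26; mL=-465/2132, mR=-55/1066; mL+mR=-575/2132 → advance -1; mR−mL=355/2132 → turn +1·90°
n=1: pose=(-3,8,E); sL=40/233, sR=8/37; mL=-1672/8621, mR=384/8621; mL+mR=-1288/8621 → advance -1; mR−mL=2056/8621 → turn +1·90°
n=2: pose=(-4,8,N); sL=20/197, sR=20/173; mL=-3700/34081, mR=480/34081; mL+mR=-3220/34081 → advance -1; mR−mL=4180/34081 → turn +1·90°
n=3: pose=(-4,7,W); sL=8/65, sR=40/369; mL=-2776/23985, mR=-352/23985; mL+mR=-3128/23985 → advance -1; mR−mL=808/7995 → turn +1·90°
n=4: pose=(-3,7,S); sL=10/41, sR=5/26; mL=-465/2132, mR=-55/1066; mL+mR=-575/2132 → advance -1; mR−mL=355/2132 → turn +1·90°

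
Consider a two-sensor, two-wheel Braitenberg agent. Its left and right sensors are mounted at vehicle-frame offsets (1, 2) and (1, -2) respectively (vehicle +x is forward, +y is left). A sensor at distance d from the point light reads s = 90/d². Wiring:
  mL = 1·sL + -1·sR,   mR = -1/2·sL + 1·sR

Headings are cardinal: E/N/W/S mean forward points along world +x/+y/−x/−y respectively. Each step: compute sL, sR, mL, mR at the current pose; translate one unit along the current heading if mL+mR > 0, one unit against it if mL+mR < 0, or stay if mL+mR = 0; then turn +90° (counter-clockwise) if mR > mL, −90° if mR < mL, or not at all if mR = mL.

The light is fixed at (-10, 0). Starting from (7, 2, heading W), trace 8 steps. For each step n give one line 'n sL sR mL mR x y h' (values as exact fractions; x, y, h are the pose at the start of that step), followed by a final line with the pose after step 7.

0 45/128 45/136 45/2176 675/4352 7 2 W
1 18/65 90/197 -2304/12805 4077/12805 6 2 S
2 45/149 9/29 -36/4321 1377/8642 6 1 E
3 90/229 18/73 2448/16717 837/16717 7 1 N
4 9/34 5/18 -2/153 89/612 7 2 E
5 18/53 90/409 2592/21677 1089/21677 8 2 N
6 45/193 45/181 -540/34933 9225/69866 8 3 E
7 18/61 90/457 2736/27877 1377/27877 9 3 N
final 9 4 E

n=0: pose=(7,2,W); sL=45/128, sR=45/136; mL=45/2176, mR=675/4352; mL+mR=45/256 → advance +1; mR−mL=585/4352 → turn +1·90°
n=1: pose=(6,2,S); sL=18/65, sR=90/197; mL=-2304/12805, mR=4077/12805; mL+mR=9/65 → advance +1; mR−mL=6381/12805 → turn +1·90°
n=2: pose=(6,1,E); sL=45/149, sR=9/29; mL=-36/4321, mR=1377/8642; mL+mR=45/298 → advance +1; mR−mL=1449/8642 → turn +1·90°
n=3: pose=(7,1,N); sL=90/229, sR=18/73; mL=2448/16717, mR=837/16717; mL+mR=45/229 → advance +1; mR−mL=-1611/16717 → turn -1·90°
n=4: pose=(7,2,E); sL=9/34, sR=5/18; mL=-2/153, mR=89/612; mL+mR=9/68 → advance +1; mR−mL=97/612 → turn +1·90°
n=5: pose=(8,2,N); sL=18/53, sR=90/409; mL=2592/21677, mR=1089/21677; mL+mR=9/53 → advance +1; mR−mL=-1503/21677 → turn -1·90°
n=6: pose=(8,3,E); sL=45/193, sR=45/181; mL=-540/34933, mR=9225/69866; mL+mR=45/386 → advance +1; mR−mL=10305/69866 → turn +1·90°
n=7: pose=(9,3,N); sL=18/61, sR=90/457; mL=2736/27877, mR=1377/27877; mL+mR=9/61 → advance +1; mR−mL=-1359/27877 → turn -1·90°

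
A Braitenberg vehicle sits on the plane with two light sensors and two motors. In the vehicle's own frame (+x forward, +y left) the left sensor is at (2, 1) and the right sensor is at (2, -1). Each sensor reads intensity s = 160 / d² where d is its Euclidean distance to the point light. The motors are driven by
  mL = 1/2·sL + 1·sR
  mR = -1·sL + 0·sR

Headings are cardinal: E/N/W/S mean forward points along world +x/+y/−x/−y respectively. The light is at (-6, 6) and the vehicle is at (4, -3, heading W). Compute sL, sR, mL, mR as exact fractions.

left sensor world pos  = (2, -4); dL² = 164
right sensor world pos = (2, -2); dR² = 128
sL = 160/164 = 40/41
sR = 160/128 = 5/4
mL = 1/2·sL + 1·sR = 285/164
mR = -1·sL + 0·sR = -40/41

40/41 5/4 285/164 -40/41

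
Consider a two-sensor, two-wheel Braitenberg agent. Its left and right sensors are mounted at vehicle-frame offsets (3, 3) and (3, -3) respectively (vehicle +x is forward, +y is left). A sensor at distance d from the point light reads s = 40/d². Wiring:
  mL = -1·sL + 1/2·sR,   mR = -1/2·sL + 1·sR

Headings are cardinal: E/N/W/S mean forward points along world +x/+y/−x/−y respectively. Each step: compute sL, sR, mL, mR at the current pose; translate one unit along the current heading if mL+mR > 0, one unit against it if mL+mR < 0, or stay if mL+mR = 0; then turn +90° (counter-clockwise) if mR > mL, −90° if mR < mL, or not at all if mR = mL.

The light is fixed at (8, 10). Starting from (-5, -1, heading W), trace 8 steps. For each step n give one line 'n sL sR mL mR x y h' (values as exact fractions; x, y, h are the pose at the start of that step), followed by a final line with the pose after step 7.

n=0: pose=(-5,-1,W); sL=10/113, sR=1/8; mL=-47/1808, mR=73/904; mL+mR=99/1808 → advance +1; mR−mL=193/1808 → turn +1·90°
n=1: pose=(-6,-1,S); sL=40/317, sR=8/97; mL=-2612/30749, mR=596/30749; mL+mR=-2016/30749 → advance -1; mR−mL=3208/30749 → turn +1·90°
n=2: pose=(-6,0,E); sL=4/17, sR=4/29; mL=-82/493, mR=10/493; mL+mR=-72/493 → advance -1; mR−mL=92/493 → turn +1·90°
n=3: pose=(-7,0,N); sL=40/373, sR=40/193; mL=-260/71989, mR=11060/71989; mL+mR=10800/71989 → advance +1; mR−mL=11320/71989 → turn +1·90°
n=4: pose=(-7,1,W); sL=10/117, sR=1/9; mL=-7/234, mR=8/117; mL+mR=1/26 → advance +1; mR−mL=23/234 → turn +1·90°
n=5: pose=(-8,1,S); sL=40/313, sR=8/101; mL=-2788/31613, mR=484/31613; mL+mR=-2304/31613 → advance -1; mR−mL=3272/31613 → turn +1·90°
n=6: pose=(-8,2,E); sL=20/97, sR=4/29; mL=-386/2813, mR=98/2813; mL+mR=-288/2813 → advance -1; mR−mL=484/2813 → turn +1·90°
n=7: pose=(-9,2,N); sL=8/85, sR=40/221; mL=-4/1105, mR=148/1105; mL+mR=144/1105 → advance +1; mR−mL=152/1105 → turn +1·90°

0 10/113 1/8 -47/1808 73/904 -5 -1 W
1 40/317 8/97 -2612/30749 596/30749 -6 -1 S
2 4/17 4/29 -82/493 10/493 -6 0 E
3 40/373 40/193 -260/71989 11060/71989 -7 0 N
4 10/117 1/9 -7/234 8/117 -7 1 W
5 40/313 8/101 -2788/31613 484/31613 -8 1 S
6 20/97 4/29 -386/2813 98/2813 -8 2 E
7 8/85 40/221 -4/1105 148/1105 -9 2 N
final -9 3 W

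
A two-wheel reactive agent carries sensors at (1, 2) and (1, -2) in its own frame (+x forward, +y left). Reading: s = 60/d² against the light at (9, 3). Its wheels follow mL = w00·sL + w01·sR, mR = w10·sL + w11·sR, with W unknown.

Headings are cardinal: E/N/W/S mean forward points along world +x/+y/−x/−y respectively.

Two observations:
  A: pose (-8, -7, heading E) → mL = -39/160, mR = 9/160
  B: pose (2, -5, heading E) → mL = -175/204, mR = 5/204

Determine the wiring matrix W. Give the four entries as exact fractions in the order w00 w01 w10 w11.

-1/2 -1 -1/2 1

obs A: pose=(-8,-7,E) → sL=3/16, sR=3/20, mL=-39/160, mR=9/160
obs B: pose=(2,-5,E) → sL=5/6, sR=15/34, mL=-175/204, mR=5/204
sensor matrix S = [[3/16, 3/20], [5/6, 15/34]]; det S = -23/544
solve [mL_A; mL_B] = S·[w00; w01] and [mR_A; mR_B] = S·[w10; w11]:
  w00 = -1/2, w01 = -1, w10 = -1/2, w11 = 1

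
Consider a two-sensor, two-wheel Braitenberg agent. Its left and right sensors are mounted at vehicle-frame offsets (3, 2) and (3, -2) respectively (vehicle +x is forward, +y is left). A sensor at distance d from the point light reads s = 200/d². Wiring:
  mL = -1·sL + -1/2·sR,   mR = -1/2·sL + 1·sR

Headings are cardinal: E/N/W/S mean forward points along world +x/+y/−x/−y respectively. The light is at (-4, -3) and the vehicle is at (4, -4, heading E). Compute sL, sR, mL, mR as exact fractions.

left sensor world pos  = (7, -2); dL² = 122
right sensor world pos = (7, -6); dR² = 130
sL = 200/122 = 100/61
sR = 200/130 = 20/13
mL = -1·sL + -1/2·sR = -1910/793
mR = -1/2·sL + 1·sR = 570/793

100/61 20/13 -1910/793 570/793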